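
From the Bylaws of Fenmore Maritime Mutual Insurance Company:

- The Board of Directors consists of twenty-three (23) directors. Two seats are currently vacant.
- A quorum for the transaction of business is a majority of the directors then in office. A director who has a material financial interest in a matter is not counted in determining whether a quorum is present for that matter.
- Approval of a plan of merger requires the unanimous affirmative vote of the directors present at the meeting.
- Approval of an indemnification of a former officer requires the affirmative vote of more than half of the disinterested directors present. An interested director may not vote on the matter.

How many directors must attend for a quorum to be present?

11

A majority of 21 is 11.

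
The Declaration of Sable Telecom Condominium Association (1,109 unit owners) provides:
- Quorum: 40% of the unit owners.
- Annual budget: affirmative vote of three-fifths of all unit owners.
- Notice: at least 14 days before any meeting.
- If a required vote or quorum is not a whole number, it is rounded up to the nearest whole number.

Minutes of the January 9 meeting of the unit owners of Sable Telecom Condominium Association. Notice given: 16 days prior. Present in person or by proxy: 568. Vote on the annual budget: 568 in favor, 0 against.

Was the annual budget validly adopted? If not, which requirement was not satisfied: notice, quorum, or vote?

Invalid — vote requirement not satisfied.

Notice: 16 days given; 14 required. Satisfied.
Quorum: 40% of 1,109 = 443.60, rounded up to 444; 568 present. Satisfied.
Vote: requires three-fifths of all unit owners (1,109); 3/5 of 1109 = 665.40, rounded up to 666, so 666 needed; 568 in favor. Not satisfied.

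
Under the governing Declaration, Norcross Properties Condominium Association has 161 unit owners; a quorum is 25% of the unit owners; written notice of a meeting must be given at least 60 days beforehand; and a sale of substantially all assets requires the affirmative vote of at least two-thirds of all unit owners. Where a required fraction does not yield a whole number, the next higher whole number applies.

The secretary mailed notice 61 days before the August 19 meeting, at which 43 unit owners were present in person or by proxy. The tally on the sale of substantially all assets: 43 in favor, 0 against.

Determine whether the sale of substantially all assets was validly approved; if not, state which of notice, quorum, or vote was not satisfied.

Notice: 61 days given; 60 required. Satisfied.
Quorum: 25% of 161 = 40.25, rounded up to 41; 43 present. Satisfied.
Vote: requires two-thirds of all unit owners (161); 2/3 of 161 = 107.33, rounded up to 108, so 108 needed; 43 in favor. Not satisfied.

Invalid — vote requirement not satisfied.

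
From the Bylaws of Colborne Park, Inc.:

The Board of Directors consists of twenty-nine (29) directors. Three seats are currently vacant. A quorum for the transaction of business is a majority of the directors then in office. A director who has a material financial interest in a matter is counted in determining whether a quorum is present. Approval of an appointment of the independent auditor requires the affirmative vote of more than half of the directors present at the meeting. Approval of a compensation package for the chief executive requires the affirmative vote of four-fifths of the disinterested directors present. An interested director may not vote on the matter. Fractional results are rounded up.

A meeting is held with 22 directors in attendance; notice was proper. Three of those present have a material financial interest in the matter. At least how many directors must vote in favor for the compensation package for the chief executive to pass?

The compensation package for the chief executive requires four-fifths of the disinterested directors present (22 − 3 = 19).
4/5 of 19 = 15.20, rounded up to 16.

16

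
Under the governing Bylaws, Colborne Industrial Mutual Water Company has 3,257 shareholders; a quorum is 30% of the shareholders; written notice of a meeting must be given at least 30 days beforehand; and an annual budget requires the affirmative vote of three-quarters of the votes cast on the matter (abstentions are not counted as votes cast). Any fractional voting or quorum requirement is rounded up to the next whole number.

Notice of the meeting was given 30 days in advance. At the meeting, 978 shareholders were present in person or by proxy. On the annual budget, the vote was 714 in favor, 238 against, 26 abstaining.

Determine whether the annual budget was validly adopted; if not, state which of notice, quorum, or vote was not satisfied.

Valid — all requirements satisfied.

Notice: 30 days given; 30 required. Satisfied.
Quorum: 30% of 3,257 = 977.10, rounded up to 978; 978 present. Satisfied.
Vote: requires three-fourths of the votes cast (978 − 26 abstaining = 952); 3/4 of 952 = 714, so 714 needed; 714 in favor. Satisfied.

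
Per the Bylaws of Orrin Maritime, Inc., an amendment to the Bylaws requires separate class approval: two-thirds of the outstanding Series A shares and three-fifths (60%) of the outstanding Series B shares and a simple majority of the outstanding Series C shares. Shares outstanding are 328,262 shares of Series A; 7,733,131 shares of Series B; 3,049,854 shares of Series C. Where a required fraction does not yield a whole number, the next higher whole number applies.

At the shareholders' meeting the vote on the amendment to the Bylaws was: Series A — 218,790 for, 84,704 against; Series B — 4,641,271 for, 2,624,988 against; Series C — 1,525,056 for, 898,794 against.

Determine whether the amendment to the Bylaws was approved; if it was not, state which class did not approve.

Series A: 2/3 of 328262 = 218841.33, rounded up to 218842; 218,842 required, 218,790 in favor — not approved.
Series B: 3/5 of 7733131 = 4639878.60, rounded up to 4639879; 4,639,879 required, 4,641,271 in favor — approved.
Series C: a majority of 3049854 is 1524928; 1,524,928 required, 1,525,056 in favor — approved.

Not approved — the Series A shares did not give the required vote.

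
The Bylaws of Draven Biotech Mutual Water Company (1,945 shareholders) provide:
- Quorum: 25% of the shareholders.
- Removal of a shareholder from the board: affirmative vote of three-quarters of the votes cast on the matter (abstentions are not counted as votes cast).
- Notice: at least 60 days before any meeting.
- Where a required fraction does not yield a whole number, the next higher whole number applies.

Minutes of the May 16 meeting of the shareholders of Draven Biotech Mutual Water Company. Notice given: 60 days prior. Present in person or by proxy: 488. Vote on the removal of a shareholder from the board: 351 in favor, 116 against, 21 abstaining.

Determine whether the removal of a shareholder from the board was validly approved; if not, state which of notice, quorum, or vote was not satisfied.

Valid — all requirements satisfied.

Notice: 60 days given; 60 required. Satisfied.
Quorum: 25% of 1,945 = 486.25, rounded up to 487; 488 present. Satisfied.
Vote: requires three-fourths of the votes cast (488 − 21 abstaining = 467); 3/4 of 467 = 350.25, rounded up to 351, so 351 needed; 351 in favor. Satisfied.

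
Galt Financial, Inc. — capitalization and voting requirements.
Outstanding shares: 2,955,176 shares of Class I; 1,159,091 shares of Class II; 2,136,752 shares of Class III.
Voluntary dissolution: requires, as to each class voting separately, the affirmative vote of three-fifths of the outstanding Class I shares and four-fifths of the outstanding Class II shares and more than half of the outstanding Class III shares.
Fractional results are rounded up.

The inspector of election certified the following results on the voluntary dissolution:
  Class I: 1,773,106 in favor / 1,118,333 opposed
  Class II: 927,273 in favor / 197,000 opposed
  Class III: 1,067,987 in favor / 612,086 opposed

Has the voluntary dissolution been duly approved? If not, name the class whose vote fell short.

Class I: 3/5 of 2955176 = 1773105.60, rounded up to 1773106; 1,773,106 required, 1,773,106 in favor — approved.
Class II: 4/5 of 1159091 = 927272.80, rounded up to 927273; 927,273 required, 927,273 in favor — approved.
Class III: a majority of 2136752 is 1068377; 1,068,377 required, 1,067,987 in favor — not approved.

Not approved — the Class III shares did not give the required vote.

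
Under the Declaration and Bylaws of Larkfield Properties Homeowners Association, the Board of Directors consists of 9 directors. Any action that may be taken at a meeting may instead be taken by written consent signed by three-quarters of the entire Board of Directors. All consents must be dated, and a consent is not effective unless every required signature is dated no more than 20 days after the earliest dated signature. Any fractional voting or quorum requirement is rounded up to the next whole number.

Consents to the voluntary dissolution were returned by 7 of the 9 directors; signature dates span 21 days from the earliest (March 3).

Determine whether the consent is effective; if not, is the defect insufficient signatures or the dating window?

Not effective — dating-window requirement not satisfied.

Signatures required: three-quarters of 9 — 3/4 of 9 = 6.75, rounded up to 7, so 7 needed; 7 signed. Sufficient.
Dating window: the latest signature is 21 days after the earliest; the limit is 20 days. Outside the window.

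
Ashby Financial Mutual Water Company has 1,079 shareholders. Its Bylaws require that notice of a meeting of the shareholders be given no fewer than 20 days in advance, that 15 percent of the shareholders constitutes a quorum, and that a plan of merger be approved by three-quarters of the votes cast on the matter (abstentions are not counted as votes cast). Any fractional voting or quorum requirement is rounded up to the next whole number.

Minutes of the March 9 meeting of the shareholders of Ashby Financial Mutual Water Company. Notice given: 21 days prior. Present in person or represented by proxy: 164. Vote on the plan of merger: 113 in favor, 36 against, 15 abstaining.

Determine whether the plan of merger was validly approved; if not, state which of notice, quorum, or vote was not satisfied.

Valid — all requirements satisfied.

Notice: 21 days given; 20 required. Satisfied.
Quorum: 15% of 1,079 = 161.85, rounded up to 162; 164 present. Satisfied.
Vote: requires three-fourths of the votes cast (164 − 15 abstaining = 149); 3/4 of 149 = 111.75, rounded up to 112, so 112 needed; 113 in favor. Satisfied.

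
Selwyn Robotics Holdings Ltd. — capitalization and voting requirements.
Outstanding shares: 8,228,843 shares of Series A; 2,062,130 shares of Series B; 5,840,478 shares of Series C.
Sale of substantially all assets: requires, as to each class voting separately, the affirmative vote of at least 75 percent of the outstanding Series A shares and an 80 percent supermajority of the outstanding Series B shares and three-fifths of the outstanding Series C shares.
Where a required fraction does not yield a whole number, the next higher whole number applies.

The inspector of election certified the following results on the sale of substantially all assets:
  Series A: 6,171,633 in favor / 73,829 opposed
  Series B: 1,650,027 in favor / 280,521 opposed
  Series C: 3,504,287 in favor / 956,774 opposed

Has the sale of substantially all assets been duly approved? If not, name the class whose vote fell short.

Approved — every class gave the required vote.

Series A: 3/4 of 8228843 = 6171632.25, rounded up to 6171633; 6,171,633 required, 6,171,633 in favor — approved.
Series B: 4/5 of 2062130 = 1649704; 1,649,704 required, 1,650,027 in favor — approved.
Series C: 3/5 of 5840478 = 3504286.80, rounded up to 3504287; 3,504,287 required, 3,504,287 in favor — approved.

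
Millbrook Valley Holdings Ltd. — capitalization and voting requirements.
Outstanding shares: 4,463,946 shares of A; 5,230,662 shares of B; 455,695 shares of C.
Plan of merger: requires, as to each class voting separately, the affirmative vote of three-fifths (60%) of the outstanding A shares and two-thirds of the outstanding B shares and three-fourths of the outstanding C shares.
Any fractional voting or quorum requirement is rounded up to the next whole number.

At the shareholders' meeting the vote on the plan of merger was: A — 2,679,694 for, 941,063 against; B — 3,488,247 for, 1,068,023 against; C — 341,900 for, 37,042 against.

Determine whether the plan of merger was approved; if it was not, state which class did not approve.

A: 3/5 of 4463946 = 2678367.60, rounded up to 2678368; 2,678,368 required, 2,679,694 in favor — approved.
B: 2/3 of 5230662 = 3487108; 3,487,108 required, 3,488,247 in favor — approved.
C: 3/4 of 455695 = 341771.25, rounded up to 341772; 341,772 required, 341,900 in favor — approved.

Approved — every class gave the required vote.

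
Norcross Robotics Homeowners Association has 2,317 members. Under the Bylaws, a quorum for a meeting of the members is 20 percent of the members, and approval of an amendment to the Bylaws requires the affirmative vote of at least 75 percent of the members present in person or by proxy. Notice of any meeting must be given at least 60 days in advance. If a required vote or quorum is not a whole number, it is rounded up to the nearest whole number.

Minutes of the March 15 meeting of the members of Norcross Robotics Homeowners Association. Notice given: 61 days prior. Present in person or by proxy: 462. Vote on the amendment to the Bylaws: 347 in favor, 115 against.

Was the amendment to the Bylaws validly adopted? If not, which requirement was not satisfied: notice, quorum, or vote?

Notice: 61 days given; 60 required. Satisfied.
Quorum: 20% of 2,317 = 463.40, rounded up to 464; 462 present. Not satisfied.
Vote: requires three-fourths of those present (462); 3/4 of 462 = 346.50, rounded up to 347, so 347 needed; 347 in favor. Satisfied.

Invalid — quorum requirement not satisfied.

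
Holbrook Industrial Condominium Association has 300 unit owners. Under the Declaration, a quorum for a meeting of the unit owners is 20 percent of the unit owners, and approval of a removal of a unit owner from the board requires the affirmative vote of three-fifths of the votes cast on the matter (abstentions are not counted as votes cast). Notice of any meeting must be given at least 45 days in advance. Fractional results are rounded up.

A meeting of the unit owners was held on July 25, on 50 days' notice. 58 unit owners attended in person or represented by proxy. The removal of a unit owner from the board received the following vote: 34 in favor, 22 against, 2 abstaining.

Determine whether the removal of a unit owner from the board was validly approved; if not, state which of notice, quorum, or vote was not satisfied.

Notice: 50 days given; 45 required. Satisfied.
Quorum: 20% of 300 = 60; 58 present. Not satisfied.
Vote: requires three-fifths of the votes cast (58 − 2 abstaining = 56); 3/5 of 56 = 33.60, rounded up to 34, so 34 needed; 34 in favor. Satisfied.

Invalid — quorum requirement not satisfied.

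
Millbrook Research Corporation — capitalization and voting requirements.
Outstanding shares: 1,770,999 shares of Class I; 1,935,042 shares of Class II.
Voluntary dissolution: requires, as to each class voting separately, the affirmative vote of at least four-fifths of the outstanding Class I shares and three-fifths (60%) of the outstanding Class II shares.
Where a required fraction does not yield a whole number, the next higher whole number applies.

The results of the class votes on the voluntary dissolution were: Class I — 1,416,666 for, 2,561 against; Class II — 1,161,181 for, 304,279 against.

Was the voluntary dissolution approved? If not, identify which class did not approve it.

Not approved — the Class I shares did not give the required vote.

Class I: 4/5 of 1770999 = 1416799.20, rounded up to 1416800; 1,416,800 required, 1,416,666 in favor — not approved.
Class II: 3/5 of 1935042 = 1161025.20, rounded up to 1161026; 1,161,026 required, 1,161,181 in favor — approved.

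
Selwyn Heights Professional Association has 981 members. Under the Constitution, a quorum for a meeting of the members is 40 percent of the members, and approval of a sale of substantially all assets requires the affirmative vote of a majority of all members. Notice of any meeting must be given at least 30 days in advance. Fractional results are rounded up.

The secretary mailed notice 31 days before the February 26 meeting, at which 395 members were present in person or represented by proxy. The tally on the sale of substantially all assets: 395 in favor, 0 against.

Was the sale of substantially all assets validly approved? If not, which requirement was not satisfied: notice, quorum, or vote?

Invalid — vote requirement not satisfied.

Notice: 31 days given; 30 required. Satisfied.
Quorum: 40% of 981 = 392.40, rounded up to 393; 395 present. Satisfied.
Vote: requires a majority of all members (981); a majority of 981 is 491, so 491 needed; 395 in favor. Not satisfied.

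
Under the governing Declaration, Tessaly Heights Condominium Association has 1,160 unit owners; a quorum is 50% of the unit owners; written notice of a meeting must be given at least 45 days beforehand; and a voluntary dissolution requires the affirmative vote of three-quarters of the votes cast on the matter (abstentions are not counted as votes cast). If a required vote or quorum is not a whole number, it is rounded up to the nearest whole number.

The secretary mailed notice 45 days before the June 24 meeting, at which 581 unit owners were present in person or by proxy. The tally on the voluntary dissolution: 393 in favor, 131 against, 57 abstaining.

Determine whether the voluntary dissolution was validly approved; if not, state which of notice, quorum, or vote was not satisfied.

Valid — all requirements satisfied.

Notice: 45 days given; 45 required. Satisfied.
Quorum: 50% of 1,160 = 580; 581 present. Satisfied.
Vote: requires three-fourths of the votes cast (581 − 57 abstaining = 524); 3/4 of 524 = 393, so 393 needed; 393 in favor. Satisfied.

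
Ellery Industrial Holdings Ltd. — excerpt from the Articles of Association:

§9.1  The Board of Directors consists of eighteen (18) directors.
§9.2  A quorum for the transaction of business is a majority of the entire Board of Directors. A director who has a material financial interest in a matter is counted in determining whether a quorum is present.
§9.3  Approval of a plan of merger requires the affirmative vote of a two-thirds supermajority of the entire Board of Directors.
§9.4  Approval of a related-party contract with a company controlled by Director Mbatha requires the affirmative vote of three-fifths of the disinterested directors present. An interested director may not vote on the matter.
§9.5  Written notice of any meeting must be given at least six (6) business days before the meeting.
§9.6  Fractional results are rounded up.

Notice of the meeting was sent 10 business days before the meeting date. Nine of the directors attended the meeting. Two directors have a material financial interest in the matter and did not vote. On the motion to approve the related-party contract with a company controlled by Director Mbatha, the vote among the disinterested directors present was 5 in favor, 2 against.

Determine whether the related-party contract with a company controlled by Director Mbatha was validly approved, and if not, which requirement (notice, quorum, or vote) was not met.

Notice: 10 business days given; 6 required (10 ≥ 6). Satisfied.
Quorum: 9 present (interested directors count toward quorum); quorum is 10. Not satisfied.
Vote: the related-party contract with a company controlled by Director Mbatha requires three-fifths of the disinterested directors present (9 − 2 = 7). 3/5 of 7 = 4.20, rounded up to 5, so 5 affirmative votes are needed; 5 voted in favor. Satisfied. (Moot — without a quorum no business can be validly transacted.)

Invalid — quorum requirement not satisfied.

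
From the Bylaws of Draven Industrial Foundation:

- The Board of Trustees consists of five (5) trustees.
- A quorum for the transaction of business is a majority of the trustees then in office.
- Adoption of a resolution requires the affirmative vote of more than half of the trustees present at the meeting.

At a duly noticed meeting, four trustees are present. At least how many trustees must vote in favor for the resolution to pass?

The resolution requires a majority of the trustees present (4).
A majority of 4 is 3.

3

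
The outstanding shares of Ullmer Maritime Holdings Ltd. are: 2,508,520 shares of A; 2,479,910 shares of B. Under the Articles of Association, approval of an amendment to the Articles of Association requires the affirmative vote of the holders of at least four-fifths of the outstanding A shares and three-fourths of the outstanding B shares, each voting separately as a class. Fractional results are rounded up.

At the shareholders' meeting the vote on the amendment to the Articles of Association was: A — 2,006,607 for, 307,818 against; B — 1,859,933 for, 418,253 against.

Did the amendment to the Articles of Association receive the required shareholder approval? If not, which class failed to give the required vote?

A: 4/5 of 2508520 = 2006816; 2,006,816 required, 2,006,607 in favor — not approved.
B: 3/4 of 2479910 = 1859932.50, rounded up to 1859933; 1,859,933 required, 1,859,933 in favor — approved.

Not approved — the A shares did not give the required vote.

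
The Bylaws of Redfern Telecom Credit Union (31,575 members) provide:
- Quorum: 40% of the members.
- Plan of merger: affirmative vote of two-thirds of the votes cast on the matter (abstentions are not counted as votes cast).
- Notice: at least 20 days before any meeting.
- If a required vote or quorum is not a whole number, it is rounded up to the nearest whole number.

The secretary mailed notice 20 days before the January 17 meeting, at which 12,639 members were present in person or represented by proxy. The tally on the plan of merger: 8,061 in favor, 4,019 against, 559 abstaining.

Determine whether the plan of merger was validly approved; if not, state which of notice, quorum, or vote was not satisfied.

Valid — all requirements satisfied.

Notice: 20 days given; 20 required. Satisfied.
Quorum: 40% of 31,575 = 12,630; 12,639 present. Satisfied.
Vote: requires two-thirds of the votes cast (12,639 − 559 abstaining = 12,080); 2/3 of 12080 = 8053.33, rounded up to 8054, so 8,054 needed; 8,061 in favor. Satisfied.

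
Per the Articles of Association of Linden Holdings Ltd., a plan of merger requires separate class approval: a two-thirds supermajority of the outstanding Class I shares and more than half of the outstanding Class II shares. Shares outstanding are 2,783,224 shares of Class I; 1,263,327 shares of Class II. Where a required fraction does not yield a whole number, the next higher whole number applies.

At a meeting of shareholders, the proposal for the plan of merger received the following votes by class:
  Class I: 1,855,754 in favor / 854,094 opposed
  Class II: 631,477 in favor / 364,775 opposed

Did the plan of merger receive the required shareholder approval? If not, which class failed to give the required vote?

Not approved — the Class II shares did not give the required vote.

Class I: 2/3 of 2783224 = 1855482.67, rounded up to 1855483; 1,855,483 required, 1,855,754 in favor — approved.
Class II: a majority of 1263327 is 631664; 631,664 required, 631,477 in favor — not approved.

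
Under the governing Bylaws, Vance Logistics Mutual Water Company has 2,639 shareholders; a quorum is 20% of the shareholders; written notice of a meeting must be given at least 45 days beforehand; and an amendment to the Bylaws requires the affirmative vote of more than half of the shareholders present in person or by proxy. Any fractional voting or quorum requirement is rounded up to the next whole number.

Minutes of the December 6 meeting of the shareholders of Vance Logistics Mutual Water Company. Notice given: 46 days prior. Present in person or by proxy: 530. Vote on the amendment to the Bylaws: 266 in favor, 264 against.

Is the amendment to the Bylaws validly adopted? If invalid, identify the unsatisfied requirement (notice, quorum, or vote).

Notice: 46 days given; 45 required. Satisfied.
Quorum: 20% of 2,639 = 527.80, rounded up to 528; 530 present. Satisfied.
Vote: requires a majority of those present (530); a majority of 530 is 266, so 266 needed; 266 in favor. Satisfied.

Valid — all requirements satisfied.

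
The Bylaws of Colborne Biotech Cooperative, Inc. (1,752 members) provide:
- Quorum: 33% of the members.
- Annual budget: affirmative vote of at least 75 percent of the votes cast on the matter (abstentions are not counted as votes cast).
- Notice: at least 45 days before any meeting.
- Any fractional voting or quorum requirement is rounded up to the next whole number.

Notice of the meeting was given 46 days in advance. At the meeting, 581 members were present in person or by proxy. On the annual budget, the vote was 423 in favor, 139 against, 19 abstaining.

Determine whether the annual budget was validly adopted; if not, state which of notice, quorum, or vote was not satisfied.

Notice: 46 days given; 45 required. Satisfied.
Quorum: 33% of 1,752 = 578.16, rounded up to 579; 581 present. Satisfied.
Vote: requires three-fourths of the votes cast (581 − 19 abstaining = 562); 3/4 of 562 = 421.50, rounded up to 422, so 422 needed; 423 in favor. Satisfied.

Valid — all requirements satisfied.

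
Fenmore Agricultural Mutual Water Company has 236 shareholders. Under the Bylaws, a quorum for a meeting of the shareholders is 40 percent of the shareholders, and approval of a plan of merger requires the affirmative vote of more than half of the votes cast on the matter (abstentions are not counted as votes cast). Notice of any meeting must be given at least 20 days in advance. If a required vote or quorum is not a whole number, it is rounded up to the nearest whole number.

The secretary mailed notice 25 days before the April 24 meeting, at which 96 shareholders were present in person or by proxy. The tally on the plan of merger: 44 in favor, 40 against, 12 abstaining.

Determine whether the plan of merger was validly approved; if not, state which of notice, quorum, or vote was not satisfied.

Notice: 25 days given; 20 required. Satisfied.
Quorum: 40% of 236 = 94.40, rounded up to 95; 96 present. Satisfied.
Vote: requires a majority of the votes cast (96 − 12 abstaining = 84); a majority of 84 is 43, so 43 needed; 44 in favor. Satisfied.

Valid — all requirements satisfied.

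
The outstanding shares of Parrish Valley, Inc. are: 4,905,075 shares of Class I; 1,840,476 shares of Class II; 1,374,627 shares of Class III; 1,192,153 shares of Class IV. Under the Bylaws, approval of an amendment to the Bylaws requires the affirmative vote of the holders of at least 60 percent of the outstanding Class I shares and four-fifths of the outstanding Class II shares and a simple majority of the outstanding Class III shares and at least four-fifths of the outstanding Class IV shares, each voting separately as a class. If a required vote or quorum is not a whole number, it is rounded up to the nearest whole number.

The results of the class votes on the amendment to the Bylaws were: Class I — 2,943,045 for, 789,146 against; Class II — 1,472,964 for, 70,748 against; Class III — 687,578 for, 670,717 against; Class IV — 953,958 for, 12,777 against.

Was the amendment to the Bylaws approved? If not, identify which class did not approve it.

Class I: 3/5 of 4905075 = 2943045; 2,943,045 required, 2,943,045 in favor — approved.
Class II: 4/5 of 1840476 = 1472380.80, rounded up to 1472381; 1,472,381 required, 1,472,964 in favor — approved.
Class III: a majority of 1374627 is 687314; 687,314 required, 687,578 in favor — approved.
Class IV: 4/5 of 1192153 = 953722.40, rounded up to 953723; 953,723 required, 953,958 in favor — approved.

Approved — every class gave the required vote.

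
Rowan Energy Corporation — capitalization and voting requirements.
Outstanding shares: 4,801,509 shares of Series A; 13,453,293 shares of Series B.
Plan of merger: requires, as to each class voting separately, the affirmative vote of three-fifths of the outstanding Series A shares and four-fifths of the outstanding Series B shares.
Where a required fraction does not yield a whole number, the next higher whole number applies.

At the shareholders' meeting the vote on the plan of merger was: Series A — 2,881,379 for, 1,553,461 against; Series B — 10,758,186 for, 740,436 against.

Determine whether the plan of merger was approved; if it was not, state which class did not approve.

Not approved — the Series B shares did not give the required vote.

Series A: 3/5 of 4801509 = 2880905.40, rounded up to 2880906; 2,880,906 required, 2,881,379 in favor — approved.
Series B: 4/5 of 13453293 = 10762634.40, rounded up to 10762635; 10,762,635 required, 10,758,186 in favor — not approved.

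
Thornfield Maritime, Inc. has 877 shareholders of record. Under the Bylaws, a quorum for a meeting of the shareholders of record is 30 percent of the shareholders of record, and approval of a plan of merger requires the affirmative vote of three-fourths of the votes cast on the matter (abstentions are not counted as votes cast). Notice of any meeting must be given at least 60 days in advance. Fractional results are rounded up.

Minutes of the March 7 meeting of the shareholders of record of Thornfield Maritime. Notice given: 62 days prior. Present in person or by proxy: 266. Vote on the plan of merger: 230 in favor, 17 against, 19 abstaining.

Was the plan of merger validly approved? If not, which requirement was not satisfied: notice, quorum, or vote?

Valid — all requirements satisfied.

Notice: 62 days given; 60 required. Satisfied.
Quorum: 30% of 877 = 263.10, rounded up to 264; 266 present. Satisfied.
Vote: requires three-fourths of the votes cast (266 − 19 abstaining = 247); 3/4 of 247 = 185.25, rounded up to 186, so 186 needed; 230 in favor. Satisfied.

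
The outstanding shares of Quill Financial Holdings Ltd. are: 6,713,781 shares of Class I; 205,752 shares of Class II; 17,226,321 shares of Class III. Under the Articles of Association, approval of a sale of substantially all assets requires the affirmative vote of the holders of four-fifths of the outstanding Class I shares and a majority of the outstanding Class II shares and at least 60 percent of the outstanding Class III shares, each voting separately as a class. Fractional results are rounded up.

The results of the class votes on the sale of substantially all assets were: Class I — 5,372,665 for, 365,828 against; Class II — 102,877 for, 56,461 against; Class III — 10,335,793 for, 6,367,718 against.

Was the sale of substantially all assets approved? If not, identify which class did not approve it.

Class I: 4/5 of 6713781 = 5371024.80, rounded up to 5371025; 5,371,025 required, 5,372,665 in favor — approved.
Class II: a majority of 205752 is 102877; 102,877 required, 102,877 in favor — approved.
Class III: 3/5 of 17226321 = 10335792.60, rounded up to 10335793; 10,335,793 required, 10,335,793 in favor — approved.

Approved — every class gave the required vote.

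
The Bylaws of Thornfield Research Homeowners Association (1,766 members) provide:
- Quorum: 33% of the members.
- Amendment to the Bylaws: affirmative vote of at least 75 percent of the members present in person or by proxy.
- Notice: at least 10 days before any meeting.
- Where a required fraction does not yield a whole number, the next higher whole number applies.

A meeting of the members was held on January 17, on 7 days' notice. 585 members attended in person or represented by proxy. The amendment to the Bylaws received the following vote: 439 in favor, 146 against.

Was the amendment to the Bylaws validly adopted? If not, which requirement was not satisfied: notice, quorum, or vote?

Invalid — notice requirement not satisfied.

Notice: 7 days given; 10 required. Not satisfied.
Quorum: 33% of 1,766 = 582.78, rounded up to 583; 585 present. Satisfied.
Vote: requires three-fourths of those present (585); 3/4 of 585 = 438.75, rounded up to 439, so 439 needed; 439 in favor. Satisfied.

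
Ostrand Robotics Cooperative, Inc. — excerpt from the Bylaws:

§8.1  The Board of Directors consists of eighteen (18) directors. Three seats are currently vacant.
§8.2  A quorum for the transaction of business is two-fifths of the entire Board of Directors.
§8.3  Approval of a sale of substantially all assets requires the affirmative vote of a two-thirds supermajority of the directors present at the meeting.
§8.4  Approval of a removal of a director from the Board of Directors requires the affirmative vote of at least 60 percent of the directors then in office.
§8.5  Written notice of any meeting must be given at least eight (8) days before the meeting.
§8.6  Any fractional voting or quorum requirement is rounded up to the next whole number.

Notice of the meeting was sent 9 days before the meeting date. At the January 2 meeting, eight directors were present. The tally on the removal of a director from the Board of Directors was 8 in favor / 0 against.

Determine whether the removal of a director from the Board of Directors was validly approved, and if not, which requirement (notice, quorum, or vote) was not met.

Notice: 9 days given; 8 required (9 ≥ 8). Satisfied.
Quorum: 8 present; quorum is 8. Satisfied.
Vote: the removal of a director from the Board of Directors requires three-fifths of the directors then in office (15). 3/5 of 15 = 9, so 9 affirmative votes are needed; 8 voted in favor. Not satisfied.

Invalid — vote requirement not satisfied.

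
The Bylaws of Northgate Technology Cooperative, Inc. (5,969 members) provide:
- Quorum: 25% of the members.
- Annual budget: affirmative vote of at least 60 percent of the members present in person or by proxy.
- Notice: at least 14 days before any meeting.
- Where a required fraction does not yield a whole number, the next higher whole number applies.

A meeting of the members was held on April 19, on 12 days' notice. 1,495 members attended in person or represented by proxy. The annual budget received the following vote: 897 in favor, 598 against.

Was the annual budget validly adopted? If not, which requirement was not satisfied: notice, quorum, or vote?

Invalid — notice requirement not satisfied.

Notice: 12 days given; 14 required. Not satisfied.
Quorum: 25% of 5,969 = 1,492.25, rounded up to 1,493; 1,495 present. Satisfied.
Vote: requires three-fifths of those present (1,495); 3/5 of 1495 = 897, so 897 needed; 897 in favor. Satisfied.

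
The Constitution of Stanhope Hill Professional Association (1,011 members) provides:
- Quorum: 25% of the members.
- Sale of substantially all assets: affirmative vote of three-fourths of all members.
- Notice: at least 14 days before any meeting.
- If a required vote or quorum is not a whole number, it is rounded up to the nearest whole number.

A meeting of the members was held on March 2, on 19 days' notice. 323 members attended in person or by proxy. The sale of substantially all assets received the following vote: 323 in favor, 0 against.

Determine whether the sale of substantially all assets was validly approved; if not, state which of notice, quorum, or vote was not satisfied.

Invalid — vote requirement not satisfied.

Notice: 19 days given; 14 required. Satisfied.
Quorum: 25% of 1,011 = 252.75, rounded up to 253; 323 present. Satisfied.
Vote: requires three-fourths of all members (1,011); 3/4 of 1011 = 758.25, rounded up to 759, so 759 needed; 323 in favor. Not satisfied.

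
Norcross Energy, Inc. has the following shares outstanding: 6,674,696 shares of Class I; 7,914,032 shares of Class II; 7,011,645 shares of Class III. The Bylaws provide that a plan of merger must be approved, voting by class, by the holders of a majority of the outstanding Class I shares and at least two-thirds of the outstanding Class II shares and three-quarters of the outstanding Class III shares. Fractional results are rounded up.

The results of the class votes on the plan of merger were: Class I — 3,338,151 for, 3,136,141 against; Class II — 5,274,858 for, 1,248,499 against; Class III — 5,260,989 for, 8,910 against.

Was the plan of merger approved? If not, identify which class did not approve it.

Not approved — the Class II shares did not give the required vote.

Class I: a majority of 6674696 is 3337349; 3,337,349 required, 3,338,151 in favor — approved.
Class II: 2/3 of 7914032 = 5276021.33, rounded up to 5276022; 5,276,022 required, 5,274,858 in favor — not approved.
Class III: 3/4 of 7011645 = 5258733.75, rounded up to 5258734; 5,258,734 required, 5,260,989 in favor — approved.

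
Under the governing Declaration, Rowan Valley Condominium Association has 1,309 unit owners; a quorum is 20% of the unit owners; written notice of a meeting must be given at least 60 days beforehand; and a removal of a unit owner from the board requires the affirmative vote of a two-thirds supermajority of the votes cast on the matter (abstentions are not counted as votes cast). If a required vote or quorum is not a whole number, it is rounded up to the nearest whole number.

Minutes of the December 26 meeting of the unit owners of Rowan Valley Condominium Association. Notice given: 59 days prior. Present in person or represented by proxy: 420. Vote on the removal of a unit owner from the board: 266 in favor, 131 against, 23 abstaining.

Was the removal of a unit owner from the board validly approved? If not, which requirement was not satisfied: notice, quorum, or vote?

Notice: 59 days given; 60 required. Not satisfied.
Quorum: 20% of 1,309 = 261.80, rounded up to 262; 420 present. Satisfied.
Vote: requires two-thirds of the votes cast (420 − 23 abstaining = 397); 2/3 of 397 = 264.67, rounded up to 265, so 265 needed; 266 in favor. Satisfied.

Invalid — notice requirement not satisfied.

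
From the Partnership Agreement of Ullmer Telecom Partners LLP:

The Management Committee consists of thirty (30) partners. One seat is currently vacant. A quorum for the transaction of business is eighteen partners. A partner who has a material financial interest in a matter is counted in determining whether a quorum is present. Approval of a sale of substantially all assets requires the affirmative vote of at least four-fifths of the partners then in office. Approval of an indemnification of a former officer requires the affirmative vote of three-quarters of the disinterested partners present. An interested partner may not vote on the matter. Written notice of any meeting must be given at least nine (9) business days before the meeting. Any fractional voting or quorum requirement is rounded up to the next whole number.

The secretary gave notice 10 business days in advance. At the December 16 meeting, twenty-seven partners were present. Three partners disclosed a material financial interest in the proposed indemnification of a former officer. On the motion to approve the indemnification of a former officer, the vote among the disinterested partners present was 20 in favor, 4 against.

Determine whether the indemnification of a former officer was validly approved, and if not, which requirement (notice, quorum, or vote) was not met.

Valid — all requirements satisfied.

Notice: 10 business days given; 9 required (10 ≥ 9). Satisfied.
Quorum: 27 present (interested partners count toward quorum); quorum is 18. Satisfied.
Vote: the indemnification of a former officer requires three-fourths of the disinterested partners present (27 − 3 = 24). 3/4 of 24 = 18, so 18 affirmative votes are needed; 20 voted in favor. Satisfied.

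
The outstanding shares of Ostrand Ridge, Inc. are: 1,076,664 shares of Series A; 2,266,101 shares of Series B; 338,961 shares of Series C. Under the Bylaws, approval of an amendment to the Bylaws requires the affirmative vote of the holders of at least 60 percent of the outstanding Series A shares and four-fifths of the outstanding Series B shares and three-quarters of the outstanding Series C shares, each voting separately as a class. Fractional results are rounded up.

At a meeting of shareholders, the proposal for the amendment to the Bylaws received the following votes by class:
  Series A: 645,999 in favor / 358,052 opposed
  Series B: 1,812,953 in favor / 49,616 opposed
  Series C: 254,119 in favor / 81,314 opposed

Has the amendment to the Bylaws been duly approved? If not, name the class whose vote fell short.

Not approved — the Series C shares did not give the required vote.

Series A: 3/5 of 1076664 = 645998.40, rounded up to 645999; 645,999 required, 645,999 in favor — approved.
Series B: 4/5 of 2266101 = 1812880.80, rounded up to 1812881; 1,812,881 required, 1,812,953 in favor — approved.
Series C: 3/4 of 338961 = 254220.75, rounded up to 254221; 254,221 required, 254,119 in favor — not approved.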